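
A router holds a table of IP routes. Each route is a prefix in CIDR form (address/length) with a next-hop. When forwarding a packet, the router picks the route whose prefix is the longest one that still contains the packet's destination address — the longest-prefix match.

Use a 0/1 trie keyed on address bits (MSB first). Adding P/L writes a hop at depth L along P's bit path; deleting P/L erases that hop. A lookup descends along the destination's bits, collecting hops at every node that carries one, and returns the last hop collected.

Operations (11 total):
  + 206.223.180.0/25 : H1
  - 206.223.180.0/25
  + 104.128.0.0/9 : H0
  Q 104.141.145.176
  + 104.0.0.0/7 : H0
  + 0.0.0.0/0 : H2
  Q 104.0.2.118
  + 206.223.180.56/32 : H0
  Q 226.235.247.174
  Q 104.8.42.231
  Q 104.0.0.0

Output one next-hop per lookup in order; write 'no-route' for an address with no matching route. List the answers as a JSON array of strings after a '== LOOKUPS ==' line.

Process each operation:
  add 206.223.180.0/25 -> H1 at depth 25
  del 206.223.180.0/25 (clear depth 25)
  add 104.128.0.0/9 -> H0 at depth 9
  Q 104.141.145.176: descend 011010001 ; hops seen [H0] ; pick H0
  add 104.0.0.0/7 -> H0 at depth 7
  add 0.0.0.0/0 -> H2 at depth 0
  Q 104.0.2.118: descend 01101000 ; hops seen [H2,H0] ; pick H0
  add 206.223.180.56/32 -> H0 at depth 32
  Q 226.235.247.174: descend 11 ; hops seen [H2] ; pick H2
  Q 104.8.42.231: descend 01101000 ; hops seen [H2,H0] ; pick H0
  Q 104.0.0.0: descend 01101000 ; hops seen [H2,H0] ; pick H0

== LOOKUPS ==
["H0","H0","H2","H0","H0"]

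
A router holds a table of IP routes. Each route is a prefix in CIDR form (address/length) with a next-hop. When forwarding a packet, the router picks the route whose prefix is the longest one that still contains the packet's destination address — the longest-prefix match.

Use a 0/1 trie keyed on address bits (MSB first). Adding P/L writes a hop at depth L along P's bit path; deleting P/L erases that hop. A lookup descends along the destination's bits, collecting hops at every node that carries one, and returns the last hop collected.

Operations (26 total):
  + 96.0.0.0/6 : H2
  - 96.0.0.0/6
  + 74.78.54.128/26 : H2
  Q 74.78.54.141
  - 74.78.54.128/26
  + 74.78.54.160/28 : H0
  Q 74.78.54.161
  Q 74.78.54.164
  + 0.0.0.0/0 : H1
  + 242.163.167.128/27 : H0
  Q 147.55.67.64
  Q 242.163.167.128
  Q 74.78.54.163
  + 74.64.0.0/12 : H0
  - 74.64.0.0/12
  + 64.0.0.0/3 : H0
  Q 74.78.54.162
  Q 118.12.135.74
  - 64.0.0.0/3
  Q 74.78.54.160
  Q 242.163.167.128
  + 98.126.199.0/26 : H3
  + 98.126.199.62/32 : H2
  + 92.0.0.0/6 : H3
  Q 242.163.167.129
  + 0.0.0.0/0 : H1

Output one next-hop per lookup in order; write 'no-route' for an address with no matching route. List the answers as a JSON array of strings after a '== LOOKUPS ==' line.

Apply in order:
  + 96.0.0.0/6 (H2) depth=6
  - 96.0.0.0/6 clear@6
  + 74.78.54.128/26 (H2) depth=26
  ? 74.78.54.141  path d0:-→d1:-→d2:-→d3:-→d4:-→d5:-→d6:-→d7:-→d8:-→d9:-→d10:-→d11:-→d12:-→d13:-→d14:-→d15:-→d16:-→d17:-→d18:-→d19:-→d20:-→d21:-→d22:-→d23:-→d24:-→d25:-→d26:H2  best=H2
  - 74.78.54.128/26 clear@26
  + 74.78.54.160/28 (H0) depth=28
  ? 74.78.54.161  path d0:-→d1:-→d2:-→d3:-→d4:-→d5:-→d6:-→d7:-→d8:-→d9:-→d10:-→d11:-→d12:-→d13:-→d14:-→d15:-→d16:-→d17:-→d18:-→d19:-→d20:-→d21:-→d22:-→d23:-→d24:-→d25:-→d26:-→d27:-→d28:H0  best=H0
  ? 74.78.54.164  path d0:-→d1:-→d2:-→d3:-→d4:-→d5:-→d6:-→d7:-→d8:-→d9:-→d10:-→d11:-→d12:-→d13:-→d14:-→d15:-→d16:-→d17:-→d18:-→d19:-→d20:-→d21:-→d22:-→d23:-→d24:-→d25:-→d26:-→d27:-→d28:H0  best=H0
  + 0.0.0.0/0 (H1) depth=0
  + 242.163.167.128/27 (H0) depth=27
  ? 147.55.67.64  path d0:H1→d1:-  best=H1
  ? 242.163.167.128  path d0:H1→d1:-→d2:-→d3:-→d4:-→d5:-→d6:-→d7:-→d8:-→d9:-→d10:-→d11:-→d12:-→d13:-→d14:-→d15:-→d16:-→d17:-→d18:-→d19:-→d20:-→d21:-→d22:-→d23:-→d24:-→d25:-→d26:-→d27:H0  best=H0
  ? 74.78.54.163  path d0:H1→d1:-→d2:-→d3:-→d4:-→d5:-→d6:-→d7:-→d8:-→d9:-→d10:-→d11:-→d12:-→d13:-→d14:-→d15:-→d16:-→d17:-→d18:-→d19:-→d20:-→d21:-→d22:-→d23:-→d24:-→d25:-→d26:-→d27:-→d28:H0  best=H0
  + 74.64.0.0/12 (H0) depth=12
  - 74.64.0.0/12 clear@12
  + 64.0.0.0/3 (H0) depth=3
  ? 74.78.54.162  path d0:H1→d1:-→d2:-→d3:H0→d4:-→d5:-→d6:-→d7:-→d8:-→d9:-→d10:-→d11:-→d12:-→d13:-→d14:-→d15:-→d16:-→d17:-→d18:-→d19:-→d20:-→d21:-→d22:-→d23:-→d24:-→d25:-→d26:-→d27:-→d28:H0  best=H0
  ? 118.12.135.74  path d0:H1→d1:-→d2:-→d3:-  best=H1
  - 64.0.0.0/3 clear@3
  ? 74.78.54.160  path d0:H1→d1:-→d2:-→d3:-→d4:-→d5:-→d6:-→d7:-→d8:-→d9:-→d10:-→d11:-→d12:-→d13:-→d14:-→d15:-→d16:-→d17:-→d18:-→d19:-→d20:-→d21:-→d22:-→d23:-→d24:-→d25:-→d26:-→d27:-→d28:H0  best=H0
  ? 242.163.167.128  path d0:H1→d1:-→d2:-→d3:-→d4:-→d5:-→d6:-→d7:-→d8:-→d9:-→d10:-→d11:-→d12:-→d13:-→d14:-→d15:-→d16:-→d17:-→d18:-→d19:-→d20:-→d21:-→d22:-→d23:-→d24:-→d25:-→d26:-→d27:H0  best=H0
  + 98.126.199.0/26 (H3) depth=26
  + 98.126.199.62/32 (H2) depth=32
  + 92.0.0.0/6 (H3) depth=6
  ? 242.163.167.129  path d0:H1→d1:-→d2:-→d3:-→d4:-→d5:-→d6:-→d7:-→d8:-→d9:-→d10:-→d11:-→d12:-→d13:-→d14:-→d15:-→d16:-→d17:-→d18:-→d19:-→d20:-→d21:-→d22:-→d23:-→d24:-→d25:-→d26:-→d27:H0  best=H0
  + 0.0.0.0/0 (H1) depth=0

== LOOKUPS ==
["H2","H0","H0","H1","H0","H0","H0","H1","H0","H0","H0"]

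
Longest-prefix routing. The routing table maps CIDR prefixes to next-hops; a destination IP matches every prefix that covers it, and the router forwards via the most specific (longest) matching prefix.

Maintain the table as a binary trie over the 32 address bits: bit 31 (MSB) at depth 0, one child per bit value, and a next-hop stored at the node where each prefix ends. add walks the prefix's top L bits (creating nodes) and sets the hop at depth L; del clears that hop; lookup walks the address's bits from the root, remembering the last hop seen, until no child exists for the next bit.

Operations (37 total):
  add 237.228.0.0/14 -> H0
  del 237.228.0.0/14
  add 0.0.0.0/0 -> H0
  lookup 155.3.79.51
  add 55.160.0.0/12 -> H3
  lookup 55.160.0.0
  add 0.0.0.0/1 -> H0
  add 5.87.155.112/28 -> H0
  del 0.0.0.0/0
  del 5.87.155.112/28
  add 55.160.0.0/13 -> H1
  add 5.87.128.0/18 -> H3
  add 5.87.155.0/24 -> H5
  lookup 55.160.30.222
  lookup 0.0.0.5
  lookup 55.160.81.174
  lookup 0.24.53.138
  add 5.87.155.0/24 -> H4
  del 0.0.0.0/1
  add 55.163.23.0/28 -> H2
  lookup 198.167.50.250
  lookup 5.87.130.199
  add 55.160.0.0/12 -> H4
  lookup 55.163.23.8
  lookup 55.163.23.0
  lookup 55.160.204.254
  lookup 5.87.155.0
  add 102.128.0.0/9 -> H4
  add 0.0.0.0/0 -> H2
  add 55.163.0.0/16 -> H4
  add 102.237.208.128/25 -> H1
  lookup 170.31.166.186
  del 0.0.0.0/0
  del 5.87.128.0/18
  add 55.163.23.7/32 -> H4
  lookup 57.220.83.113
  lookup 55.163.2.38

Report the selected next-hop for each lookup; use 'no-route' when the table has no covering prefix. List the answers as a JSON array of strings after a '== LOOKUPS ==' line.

Trace:
  add 237.228.0.0/14 -> H0 at depth 14
  - 237.228.0.0/14 clear@14
  add 0.0.0.0/0 -> H0 at depth 0
  lookup 155.3.79.51: bits 1 walk d0:H0→d1:- -> H0
  add 55.160.0.0/12 -> H3 at depth 12
  lookup 55.160.0.0: bits 001101111010 walk d0:H0→d1:-→d2:-→d3:-→d4:-→d5:-→d6:-→d7:-→d8:-→d9:-→d10:-→d11:-→d12:H3 -> H3
  add 0.0.0.0/1 -> H0 at depth 1
  add 5.87.155.112/28 -> H0 at depth 28
  - 0.0.0.0/0 clear@0
  - 5.87.155.112/28 clear@28
  add 55.160.0.0/13 -> H1 at depth 13
  add 5.87.128.0/18 -> H3 at depth 18
  add 5.87.155.0/24 -> H5 at depth 24
  lookup 55.160.30.222: bits 0011011110100 walk d0:-→d1:H0→d2:-→d3:-→d4:-→d5:-→d6:-→d7:-→d8:-→d9:-→d10:-→d11:-→d12:H3→d13:H1 -> H1
  lookup 0.0.0.5: bits 00000 walk d0:-→d1:H0→d2:-→d3:-→d4:-→d5:- -> H0
  lookup 55.160.81.174: bits 0011011110100 walk d0:-→d1:H0→d2:-→d3:-→d4:-→d5:-→d6:-→d7:-→d8:-→d9:-→d10:-→d11:-→d12:H3→d13:H1 -> H1
  lookup 0.24.53.138: bits 00000 walk d0:-→d1:H0→d2:-→d3:-→d4:-→d5:- -> H0
  add 5.87.155.0/24 -> H4 at depth 24
  - 0.0.0.0/1 clear@1
  add 55.163.23.0/28 -> H2 at depth 28
  lookup 198.167.50.250: bits 11 walk d0:-→d1:-→d2:- -> no-route
  lookup 5.87.130.199: bits 0000010101010111100 walk d0:-→d1:-→d2:-→d3:-→d4:-→d5:-→d6:-→d7:-→d8:-→d9:-→d10:-→d11:-→d12:-→d13:-→d14:-→d15:-→d16:-→d17:-→d18:H3→d19:- -> H3
  add 55.160.0.0/12 -> H4 at depth 12
  lookup 55.163.23.8: bits 0011011110100011000101110000 walk d0:-→d1:-→d2:-→d3:-→d4:-→d5:-→d6:-→d7:-→d8:-→d9:-→d10:-→d11:-→d12:H4→d13:H1→d14:-→d15:-→d16:-→d17:-→d18:-→d19:-→d20:-→d21:-→d22:-→d23:-→d24:-→d25:-→d26:-→d27:-→d28:H2 -> H2
  lookup 55.163.23.0: bits 0011011110100011000101110000 walk d0:-→d1:-→d2:-→d3:-→d4:-→d5:-→d6:-→d7:-→d8:-→d9:-→d10:-→d11:-→d12:H4→d13:H1→d14:-→d15:-→d16:-→d17:-→d18:-→d19:-→d20:-→d21:-→d22:-→d23:-→d24:-→d25:-→d26:-→d27:-→d28:H2 -> H2
  lookup 55.160.204.254: bits 00110111101000 walk d0:-→d1:-→d2:-→d3:-→d4:-→d5:-→d6:-→d7:-→d8:-→d9:-→d10:-→d11:-→d12:H4→d13:H1→d14:- -> H1
  lookup 5.87.155.0: bits 0000010101010111100110110 walk d0:-→d1:-→d2:-→d3:-→d4:-→d5:-→d6:-→d7:-→d8:-→d9:-→d10:-→d11:-→d12:-→d13:-→d14:-→d15:-→d16:-→d17:-→d18:H3→d19:-→d20:-→d21:-→d22:-→d23:-→d24:H4→d25:- -> H4
  add 102.128.0.0/9 -> H4 at depth 9
  add 0.0.0.0/0 -> H2 at depth 0
  add 55.163.0.0/16 -> H4 at depth 16
  add 102.237.208.128/25 -> H1 at depth 25
  lookup 170.31.166.186: bits 1 walk d0:H2→d1:- -> H2
  - 0.0.0.0/0 clear@0
  - 5.87.128.0/18 clear@18
  add 55.163.23.7/32 -> H4 at depth 32
  lookup 57.220.83.113: bits 0011 walk d0:-→d1:-→d2:-→d3:-→d4:- -> no-route
  lookup 55.163.2.38: bits 0011011110100011000 walk d0:-→d1:-→d2:-→d3:-→d4:-→d5:-→d6:-→d7:-→d8:-→d9:-→d10:-→d11:-→d12:H4→d13:H1→d14:-→d15:-→d16:H4→d17:-→d18:-→d19:- -> H4

== LOOKUPS ==
["H0","H3","H1","H0","H1","H0","no-route","H3","H2","H2","H1","H4","H2","no-route","H4"]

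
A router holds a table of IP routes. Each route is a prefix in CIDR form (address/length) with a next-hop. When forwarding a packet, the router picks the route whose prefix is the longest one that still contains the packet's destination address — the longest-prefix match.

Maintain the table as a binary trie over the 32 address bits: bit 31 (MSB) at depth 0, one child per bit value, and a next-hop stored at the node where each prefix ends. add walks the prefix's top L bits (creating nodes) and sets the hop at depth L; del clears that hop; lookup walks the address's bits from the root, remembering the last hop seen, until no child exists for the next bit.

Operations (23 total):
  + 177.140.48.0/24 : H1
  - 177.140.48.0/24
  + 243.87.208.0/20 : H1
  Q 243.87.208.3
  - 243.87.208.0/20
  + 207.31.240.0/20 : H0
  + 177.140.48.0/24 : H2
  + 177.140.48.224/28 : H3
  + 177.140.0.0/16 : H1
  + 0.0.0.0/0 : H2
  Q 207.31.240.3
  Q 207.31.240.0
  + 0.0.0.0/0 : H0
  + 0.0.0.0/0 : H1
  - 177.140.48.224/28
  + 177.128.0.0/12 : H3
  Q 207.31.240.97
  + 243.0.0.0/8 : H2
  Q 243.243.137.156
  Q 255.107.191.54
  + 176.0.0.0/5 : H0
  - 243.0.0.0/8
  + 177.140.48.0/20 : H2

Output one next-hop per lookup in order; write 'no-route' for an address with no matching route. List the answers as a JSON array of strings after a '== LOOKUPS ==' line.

Process each operation:
  + 177.140.48.0/24 (H1) depth=24
  - 177.140.48.0/24 clear@24
  + 243.87.208.0/20 (H1) depth=20
  Q 243.87.208.3: descend 11110011010101111101 ; hops seen [H1] ; pick H1
  - 243.87.208.0/20 clear@20
  + 207.31.240.0/20 (H0) depth=20
  + 177.140.48.0/24 (H2) depth=24
  + 177.140.48.224/28 (H3) depth=28
  + 177.140.0.0/16 (H1) depth=16
  + 0.0.0.0/0 (H2) depth=0
  Q 207.31.240.3: descend 11001111000111111111 ; hops seen [H2,H0] ; pick H0
  Q 207.31.240.0: descend 11001111000111111111 ; hops seen [H2,H0] ; pick H0
  + 0.0.0.0/0 (H0) depth=0
  + 0.0.0.0/0 (H1) depth=0
  - 177.140.48.224/28 clear@28
  + 177.128.0.0/12 (H3) depth=12
  Q 207.31.240.97: descend 11001111000111111111 ; hops seen [H1,H0] ; pick H0
  + 243.0.0.0/8 (H2) depth=8
  Q 243.243.137.156: descend 11110011 ; hops seen [H1,H2] ; pick H2
  Q 255.107.191.54: descend 1111 ; hops seen [H1] ; pick H1
  + 176.0.0.0/5 (H0) depth=5
  - 243.0.0.0/8 clear@8
  + 177.140.48.0/20 (H2) depth=20

== LOOKUPS ==
["H1","H0","H0","H0","H2","H1"]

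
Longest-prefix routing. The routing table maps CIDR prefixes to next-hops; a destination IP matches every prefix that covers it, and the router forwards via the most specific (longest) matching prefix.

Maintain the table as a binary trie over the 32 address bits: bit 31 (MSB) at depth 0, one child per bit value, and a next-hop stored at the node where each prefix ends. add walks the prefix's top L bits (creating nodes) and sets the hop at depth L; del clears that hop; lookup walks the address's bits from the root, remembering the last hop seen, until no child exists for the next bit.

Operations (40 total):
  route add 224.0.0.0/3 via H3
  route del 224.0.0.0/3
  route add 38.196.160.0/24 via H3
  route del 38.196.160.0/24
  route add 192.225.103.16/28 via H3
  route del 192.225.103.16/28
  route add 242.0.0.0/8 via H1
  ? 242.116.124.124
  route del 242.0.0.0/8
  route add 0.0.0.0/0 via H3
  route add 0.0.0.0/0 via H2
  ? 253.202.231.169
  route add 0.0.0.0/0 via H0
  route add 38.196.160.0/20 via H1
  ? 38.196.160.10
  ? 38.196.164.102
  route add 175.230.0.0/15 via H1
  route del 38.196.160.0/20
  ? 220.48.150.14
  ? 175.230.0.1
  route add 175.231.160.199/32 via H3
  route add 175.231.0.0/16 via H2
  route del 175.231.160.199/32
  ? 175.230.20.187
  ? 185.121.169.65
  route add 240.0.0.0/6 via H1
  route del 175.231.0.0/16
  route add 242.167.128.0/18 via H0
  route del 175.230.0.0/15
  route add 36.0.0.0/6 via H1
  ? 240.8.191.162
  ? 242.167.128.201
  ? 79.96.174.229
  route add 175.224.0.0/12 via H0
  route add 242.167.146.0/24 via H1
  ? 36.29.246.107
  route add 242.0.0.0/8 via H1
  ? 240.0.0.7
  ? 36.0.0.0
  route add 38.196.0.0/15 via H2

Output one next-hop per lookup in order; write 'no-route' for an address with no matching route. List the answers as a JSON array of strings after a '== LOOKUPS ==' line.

Trace:
  + 224.0.0.0/3 (H3) depth=3
  - 224.0.0.0/3 clear@3
  + 38.196.160.0/24 (H3) depth=24
  - 38.196.160.0/24 clear@24
  + 192.225.103.16/28 (H3) depth=28
  - 192.225.103.16/28 clear@28
  + 242.0.0.0/8 (H1) depth=8
  Q 242.116.124.124: descend 11110010 ; hops seen [H1] ; pick H1
  - 242.0.0.0/8 clear@8
  + 0.0.0.0/0 (H3) depth=0
  + 0.0.0.0/0 (H2) depth=0
  Q 253.202.231.169: descend 1111 ; hops seen [H2] ; pick H2
  + 0.0.0.0/0 (H0) depth=0
  + 38.196.160.0/20 (H1) depth=20
  Q 38.196.160.10: descend 001001101100010010100000 ; hops seen [H0,H1] ; pick H1
  Q 38.196.164.102: descend 001001101100010010100 ; hops seen [H0,H1] ; pick H1
  + 175.230.0.0/15 (H1) depth=15
  - 38.196.160.0/20 clear@20
  Q 220.48.150.14: descend 110 ; hops seen [H0] ; pick H0
  Q 175.230.0.1: descend 101011111110011 ; hops seen [H0,H1] ; pick H1
  + 175.231.160.199/32 (H3) depth=32
  + 175.231.0.0/16 (H2) depth=16
  - 175.231.160.199/32 clear@32
  Q 175.230.20.187: descend 101011111110011 ; hops seen [H0,H1] ; pick H1
  Q 185.121.169.65: descend 101 ; hops seen [H0] ; pick H0
  + 240.0.0.0/6 (H1) depth=6
  - 175.231.0.0/16 clear@16
  + 242.167.128.0/18 (H0) depth=18
  - 175.230.0.0/15 clear@15
  + 36.0.0.0/6 (H1) depth=6
  Q 240.8.191.162: descend 111100 ; hops seen [H0,H1] ; pick H1
  Q 242.167.128.201: descend 111100101010011110 ; hops seen [H0,H1,H0] ; pick H0
  Q 79.96.174.229: descend 0 ; hops seen [H0] ; pick H0
  + 175.224.0.0/12 (H0) depth=12
  + 242.167.146.0/24 (H1) depth=24
  Q 36.29.246.107: descend 001001 ; hops seen [H0,H1] ; pick H1
  + 242.0.0.0/8 (H1) depth=8
  Q 240.0.0.7: descend 111100 ; hops seen [H0,H1] ; pick H1
  Q 36.0.0.0: descend 001001 ; hops seen [H0,H1] ; pick H1
  + 38.196.0.0/15 (H2) depth=15

== LOOKUPS ==
["H1","H2","H1","H1","H0","H1","H1","H0","H1","H0","H0","H1","H1","H1"]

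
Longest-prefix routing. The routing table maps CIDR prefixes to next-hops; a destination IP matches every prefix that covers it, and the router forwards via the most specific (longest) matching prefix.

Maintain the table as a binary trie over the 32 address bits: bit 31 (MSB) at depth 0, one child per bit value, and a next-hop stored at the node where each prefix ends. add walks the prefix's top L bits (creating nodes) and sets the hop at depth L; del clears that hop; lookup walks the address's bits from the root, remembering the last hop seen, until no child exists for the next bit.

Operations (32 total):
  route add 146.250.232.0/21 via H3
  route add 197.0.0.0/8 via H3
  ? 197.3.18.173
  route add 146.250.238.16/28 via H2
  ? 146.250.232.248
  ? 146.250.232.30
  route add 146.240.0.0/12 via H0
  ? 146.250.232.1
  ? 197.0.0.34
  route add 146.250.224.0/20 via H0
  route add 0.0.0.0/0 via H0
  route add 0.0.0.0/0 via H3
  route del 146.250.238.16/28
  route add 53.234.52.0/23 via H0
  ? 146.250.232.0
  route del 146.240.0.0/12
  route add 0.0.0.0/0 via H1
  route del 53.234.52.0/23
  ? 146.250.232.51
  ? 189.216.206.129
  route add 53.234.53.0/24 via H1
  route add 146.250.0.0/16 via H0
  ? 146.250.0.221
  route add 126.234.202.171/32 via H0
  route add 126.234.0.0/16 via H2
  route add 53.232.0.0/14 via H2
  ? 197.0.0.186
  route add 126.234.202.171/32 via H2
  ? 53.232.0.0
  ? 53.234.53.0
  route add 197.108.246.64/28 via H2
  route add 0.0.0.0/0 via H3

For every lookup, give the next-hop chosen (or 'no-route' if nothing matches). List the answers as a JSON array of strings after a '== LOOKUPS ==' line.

Process each operation:
  add 146.250.232.0/21 -> H3 at depth 21
  add 197.0.0.0/8 -> H3 at depth 8
  Q 197.3.18.173: descend 11000101 ; hops seen [H3] ; pick H3
  add 146.250.238.16/28 -> H2 at depth 28
  Q 146.250.232.248: descend 100100101111101011101 ; hops seen [H3] ; pick H3
  Q 146.250.232.30: descend 100100101111101011101 ; hops seen [H3] ; pick H3
  add 146.240.0.0/12 -> H0 at depth 12
  Q 146.250.232.1: descend 100100101111101011101 ; hops seen [H0,H3] ; pick H3
  Q 197.0.0.34: descend 11000101 ; hops seen [H3] ; pick H3
  add 146.250.224.0/20 -> H0 at depth 20
  add 0.0.0.0/0 -> H0 at depth 0
  add 0.0.0.0/0 -> H3 at depth 0
  del 146.250.238.16/28 (clear depth 28)
  add 53.234.52.0/23 -> H0 at depth 23
  Q 146.250.232.0: descend 100100101111101011101 ; hops seen [H3,H0,H0,H3] ; pick H3
  del 146.240.0.0/12 (clear depth 12)
  add 0.0.0.0/0 -> H1 at depth 0
  del 53.234.52.0/23 (clear depth 23)
  Q 146.250.232.51: descend 100100101111101011101 ; hops seen [H1,H0,H3] ; pick H3
  Q 189.216.206.129: descend 10 ; hops seen [H1] ; pick H1
  add 53.234.53.0/24 -> H1 at depth 24
  add 146.250.0.0/16 -> H0 at depth 16
  Q 146.250.0.221: descend 1001001011111010 ; hops seen [H1,H0] ; pick H0
  add 126.234.202.171/32 -> H0 at depth 32
  add 126.234.0.0/16 -> H2 at depth 16
  add 53.232.0.0/14 -> H2 at depth 14
  Q 197.0.0.186: descend 11000101 ; hops seen [H1,H3] ; pick H3
  add 126.234.202.171/32 -> H2 at depth 32
  Q 53.232.0.0: descend 00110101111010 ; hops seen [H1,H2] ; pick H2
  Q 53.234.53.0: descend 001101011110101000110101 ; hops seen [H1,H2,H1] ; pick H1
  add 197.108.246.64/28 -> H2 at depth 28
  add 0.0.0.0/0 -> H3 at depth 0

== LOOKUPS ==
["H3","H3","H3","H3","H3","H3","H3","H1","H0","H3","H2","H1"]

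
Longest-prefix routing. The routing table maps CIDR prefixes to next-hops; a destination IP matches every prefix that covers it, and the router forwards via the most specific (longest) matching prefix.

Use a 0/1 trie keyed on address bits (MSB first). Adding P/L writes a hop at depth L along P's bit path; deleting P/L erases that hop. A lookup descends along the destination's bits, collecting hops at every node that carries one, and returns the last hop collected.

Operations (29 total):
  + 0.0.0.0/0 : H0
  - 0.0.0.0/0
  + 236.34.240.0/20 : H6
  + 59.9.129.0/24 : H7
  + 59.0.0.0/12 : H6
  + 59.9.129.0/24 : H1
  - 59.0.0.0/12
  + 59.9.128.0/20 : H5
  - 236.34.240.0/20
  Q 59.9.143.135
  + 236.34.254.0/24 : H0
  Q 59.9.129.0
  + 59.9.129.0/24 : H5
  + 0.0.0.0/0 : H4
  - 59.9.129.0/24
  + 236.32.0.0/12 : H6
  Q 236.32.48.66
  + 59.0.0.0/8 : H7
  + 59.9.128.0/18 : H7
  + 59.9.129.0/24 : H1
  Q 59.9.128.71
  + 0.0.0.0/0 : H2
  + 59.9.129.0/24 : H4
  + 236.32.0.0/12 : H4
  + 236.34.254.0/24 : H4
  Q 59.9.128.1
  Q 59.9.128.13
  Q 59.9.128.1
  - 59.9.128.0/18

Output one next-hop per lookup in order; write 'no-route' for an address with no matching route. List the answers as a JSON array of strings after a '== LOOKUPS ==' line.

Apply in order:
  + 0.0.0.0/0 (H0) depth=0
  - 0.0.0.0/0 clear@0
  + 236.34.240.0/20 (H6) depth=20
  + 59.9.129.0/24 (H7) depth=24
  + 59.0.0.0/12 (H6) depth=12
  + 59.9.129.0/24 (H1) depth=24
  - 59.0.0.0/12 clear@12
  + 59.9.128.0/20 (H5) depth=20
  - 236.34.240.0/20 clear@20
  lookup 59.9.143.135: bits 00111011000010011000 walk d0:-→d1:-→d2:-→d3:-→d4:-→d5:-→d6:-→d7:-→d8:-→d9:-→d10:-→d11:-→d12:-→d13:-→d14:-→d15:-→d16:-→d17:-→d18:-→d19:-→d20:H5 -> H5
  + 236.34.254.0/24 (H0) depth=24
  lookup 59.9.129.0: bits 001110110000100110000001 walk d0:-→d1:-→d2:-→d3:-→d4:-→d5:-→d6:-→d7:-→d8:-→d9:-→d10:-→d11:-→d12:-→d13:-→d14:-→d15:-→d16:-→d17:-→d18:-→d19:-→d20:H5→d21:-→d22:-→d23:-→d24:H1 -> H1
  + 59.9.129.0/24 (H5) depth=24
  + 0.0.0.0/0 (H4) depth=0
  - 59.9.129.0/24 clear@24
  + 236.32.0.0/12 (H6) depth=12
  lookup 236.32.48.66: bits 11101100001000 walk d0:H4→d1:-→d2:-→d3:-→d4:-→d5:-→d6:-→d7:-→d8:-→d9:-→d10:-→d11:-→d12:H6→d13:-→d14:- -> H6
  + 59.0.0.0/8 (H7) depth=8
  + 59.9.128.0/18 (H7) depth=18
  + 59.9.129.0/24 (H1) depth=24
  lookup 59.9.128.71: bits 00111011000010011000000 walk d0:H4→d1:-→d2:-→d3:-→d4:-→d5:-→d6:-→d7:-→d8:H7→d9:-→d10:-→d11:-→d12:-→d13:-→d14:-→d15:-→d16:-→d17:-→d18:H7→d19:-→d20:H5→d21:-→d22:-→d23:- -> H5
  + 0.0.0.0/0 (H2) depth=0
  + 59.9.129.0/24 (H4) depth=24
  + 236.32.0.0/12 (H4) depth=12
  + 236.34.254.0/24 (H4) depth=24
  lookup 59.9.128.1: bits 00111011000010011000000 walk d0:H2→d1:-→d2:-→d3:-→d4:-→d5:-→d6:-→d7:-→d8:H7→d9:-→d10:-→d11:-→d12:-→d13:-→d14:-→d15:-→d16:-→d17:-→d18:H7→d19:-→d20:H5→d21:-→d22:-→d23:- -> H5
  lookup 59.9.128.13: bits 00111011000010011000000 walk d0:H2→d1:-→d2:-→d3:-→d4:-→d5:-→d6:-→d7:-→d8:H7→d9:-→d10:-→d11:-→d12:-→d13:-→d14:-→d15:-→d16:-→d17:-→d18:H7→d19:-→d20:H5→d21:-→d22:-→d23:- -> H5
  lookup 59.9.128.1: bits 00111011000010011000000 walk d0:H2→d1:-→d2:-→d3:-→d4:-→d5:-→d6:-→d7:-→d8:H7→d9:-→d10:-→d11:-→d12:-→d13:-→d14:-→d15:-→d16:-→d17:-→d18:H7→d19:-→d20:H5→d21:-→d22:-→d23:- -> H5
  - 59.9.128.0/18 clear@18

== LOOKUPS ==
["H5","H1","H6","H5","H5","H5","H5"]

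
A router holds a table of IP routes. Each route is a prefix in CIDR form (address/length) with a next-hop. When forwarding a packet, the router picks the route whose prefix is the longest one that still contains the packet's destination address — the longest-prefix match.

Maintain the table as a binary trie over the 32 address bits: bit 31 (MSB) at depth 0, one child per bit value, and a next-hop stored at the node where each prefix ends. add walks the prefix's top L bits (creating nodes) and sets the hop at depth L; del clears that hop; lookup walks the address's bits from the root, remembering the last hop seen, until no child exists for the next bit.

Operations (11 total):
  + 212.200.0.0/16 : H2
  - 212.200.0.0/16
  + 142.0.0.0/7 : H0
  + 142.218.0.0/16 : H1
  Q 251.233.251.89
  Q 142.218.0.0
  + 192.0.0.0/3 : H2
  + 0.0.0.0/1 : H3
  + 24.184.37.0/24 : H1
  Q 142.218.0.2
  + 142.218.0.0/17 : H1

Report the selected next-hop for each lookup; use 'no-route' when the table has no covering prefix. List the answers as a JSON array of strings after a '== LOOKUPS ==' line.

Process each operation:
  + 212.200.0.0/16 (H2) depth=16
  del 212.200.0.0/16 (clear depth 16)
  + 142.0.0.0/7 (H0) depth=7
  + 142.218.0.0/16 (H1) depth=16
  lookup 251.233.251.89: bits 11 walk d0:-→d1:-→d2:- -> no-route
  lookup 142.218.0.0: bits 1000111011011010 walk d0:-→d1:-→d2:-→d3:-→d4:-→d5:-→d6:-→d7:H0→d8:-→d9:-→d10:-→d11:-→d12:-→d13:-→d14:-→d15:-→d16:H1 -> H1
  + 192.0.0.0/3 (H2) depth=3
  + 0.0.0.0/1 (H3) depth=1
  + 24.184.37.0/24 (H1) depth=24
  lookup 142.218.0.2: bits 1000111011011010 walk d0:-→d1:-→d2:-→d3:-→d4:-→d5:-→d6:-→d7:H0→d8:-→d9:-→d10:-→d11:-→d12:-→d13:-→d14:-→d15:-→d16:H1 -> H1
  + 142.218.0.0/17 (H1) depth=17

== LOOKUPS ==
["no-route","H1","H1"]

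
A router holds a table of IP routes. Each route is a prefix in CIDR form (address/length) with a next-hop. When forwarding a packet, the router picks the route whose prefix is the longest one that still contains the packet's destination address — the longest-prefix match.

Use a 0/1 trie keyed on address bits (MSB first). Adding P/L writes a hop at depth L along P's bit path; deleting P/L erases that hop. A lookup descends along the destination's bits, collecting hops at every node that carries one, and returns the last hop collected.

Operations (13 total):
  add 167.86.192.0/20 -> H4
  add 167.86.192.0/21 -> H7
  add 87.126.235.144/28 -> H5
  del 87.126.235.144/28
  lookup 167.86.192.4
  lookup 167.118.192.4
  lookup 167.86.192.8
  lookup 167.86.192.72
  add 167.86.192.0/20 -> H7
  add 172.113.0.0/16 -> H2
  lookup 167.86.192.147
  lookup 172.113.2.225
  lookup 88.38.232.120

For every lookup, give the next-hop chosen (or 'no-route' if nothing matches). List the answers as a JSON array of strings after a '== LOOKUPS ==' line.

Process each operation:
  + 167.86.192.0/20 (H4) depth=20
  + 167.86.192.0/21 (H7) depth=21
  + 87.126.235.144/28 (H5) depth=28
  - 87.126.235.144/28 clear@28
  lookup 167.86.192.4: bits 101001110101011011000 walk d0:-→d1:-→d2:-→d3:-→d4:-→d5:-→d6:-→d7:-→d8:-→d9:-→d10:-→d11:-→d12:-→d13:-→d14:-→d15:-→d16:-→d17:-→d18:-→d19:-→d20:H4→d21:H7 -> H7
  lookup 167.118.192.4: bits 1010011101 walk d0:-→d1:-→d2:-→d3:-→d4:-→d5:-→d6:-→d7:-→d8:-→d9:-→d10:- -> no-route
  lookup 167.86.192.8: bits 101001110101011011000 walk d0:-→d1:-→d2:-→d3:-→d4:-→d5:-→d6:-→d7:-→d8:-→d9:-→d10:-→d11:-→d12:-→d13:-→d14:-→d15:-→d16:-→d17:-→d18:-→d19:-→d20:H4→d21:H7 -> H7
  lookup 167.86.192.72: bits 101001110101011011000 walk d0:-→d1:-→d2:-→d3:-→d4:-→d5:-→d6:-→d7:-→d8:-→d9:-→d10:-→d11:-→d12:-→d13:-→d14:-→d15:-→d16:-→d17:-→d18:-→d19:-→d20:H4→d21:H7 -> H7
  + 167.86.192.0/20 (H7) depth=20
  + 172.113.0.0/16 (H2) depth=16
  lookup 167.86.192.147: bits 101001110101011011000 walk d0:-→d1:-→d2:-→d3:-→d4:-→d5:-→d6:-→d7:-→d8:-→d9:-→d10:-→d11:-→d12:-→d13:-→d14:-→d15:-→d16:-→d17:-→d18:-→d19:-→d20:H7→d21:H7 -> H7
  lookup 172.113.2.225: bits 1010110001110001 walk d0:-→d1:-→d2:-→d3:-→d4:-→d5:-→d6:-→d7:-→d8:-→d9:-→d10:-→d11:-→d12:-→d13:-→d14:-→d15:-→d16:H2 -> H2
  lookup 88.38.232.120: bits 0101 walk d0:-→d1:-→d2:-→d3:-→d4:- -> no-route

== LOOKUPS ==
["H7","no-route","H7","H7","H7","H2","no-route"]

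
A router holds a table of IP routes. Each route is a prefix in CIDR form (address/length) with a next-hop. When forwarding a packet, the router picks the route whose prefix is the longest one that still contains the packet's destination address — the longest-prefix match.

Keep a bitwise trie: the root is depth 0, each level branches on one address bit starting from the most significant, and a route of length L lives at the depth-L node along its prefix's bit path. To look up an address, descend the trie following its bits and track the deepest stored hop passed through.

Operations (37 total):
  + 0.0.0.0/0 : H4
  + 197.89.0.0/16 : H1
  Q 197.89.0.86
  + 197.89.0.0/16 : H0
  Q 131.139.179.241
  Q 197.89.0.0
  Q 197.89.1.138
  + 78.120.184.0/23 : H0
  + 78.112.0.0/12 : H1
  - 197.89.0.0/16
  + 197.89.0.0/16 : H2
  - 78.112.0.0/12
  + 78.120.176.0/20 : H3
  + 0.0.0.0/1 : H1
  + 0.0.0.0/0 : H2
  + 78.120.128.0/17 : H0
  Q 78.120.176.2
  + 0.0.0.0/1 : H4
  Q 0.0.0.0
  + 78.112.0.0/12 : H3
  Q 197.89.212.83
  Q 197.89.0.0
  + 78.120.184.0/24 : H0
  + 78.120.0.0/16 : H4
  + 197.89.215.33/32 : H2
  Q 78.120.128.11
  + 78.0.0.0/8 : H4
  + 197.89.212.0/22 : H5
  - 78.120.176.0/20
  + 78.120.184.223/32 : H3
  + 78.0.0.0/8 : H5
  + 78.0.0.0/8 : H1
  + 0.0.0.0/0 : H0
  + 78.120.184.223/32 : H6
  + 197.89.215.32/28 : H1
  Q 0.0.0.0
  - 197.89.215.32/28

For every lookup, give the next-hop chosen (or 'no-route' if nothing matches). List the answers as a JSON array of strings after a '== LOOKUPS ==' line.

Process each operation:
  add 0.0.0.0/0 -> H4 at depth 0
  add 197.89.0.0/16 -> H1 at depth 16
  Q 197.89.0.86: descend 1100010101011001 ; hops seen [H4,H1] ; pick H1
  add 197.89.0.0/16 -> H0 at depth 16
  Q 131.139.179.241: descend 1 ; hops seen [H4] ; pick H4
  Q 197.89.0.0: descend 1100010101011001 ; hops seen [H4,H0] ; pick H0
  Q 197.89.1.138: descend 1100010101011001 ; hops seen [H4,H0] ; pick H0
  add 78.120.184.0/23 -> H0 at depth 23
  add 78.112.0.0/12 -> H1 at depth 12
  del 197.89.0.0/16 (clear depth 16)
  add 197.89.0.0/16 -> H2 at depth 16
  del 78.112.0.0/12 (clear depth 12)
  add 78.120.176.0/20 -> H3 at depth 20
  add 0.0.0.0/1 -> H1 at depth 1
  add 0.0.0.0/0 -> H2 at depth 0
  add 78.120.128.0/17 -> H0 at depth 17
  Q 78.120.176.2: descend 01001110011110001011 ; hops seen [H2,H1,H0,H3] ; pick H3
  add 0.0.0.0/1 -> H4 at depth 1
  Q 0.0.0.0: descend 0 ; hops seen [H2,H4] ; pick H4
  add 78.112.0.0/12 -> H3 at depth 12
  Q 197.89.212.83: descend 1100010101011001 ; hops seen [H2,H2] ; pick H2
  Q 197.89.0.0: descend 1100010101011001 ; hops seen [H2,H2] ; pick H2
  add 78.120.184.0/24 -> H0 at depth 24
  add 78.120.0.0/16 -> H4 at depth 16
  add 197.89.215.33/32 -> H2 at depth 32
  Q 78.120.128.11: descend 010011100111100010 ; hops seen [H2,H4,H3,H4,H0] ; pick H0
  add 78.0.0.0/8 -> H4 at depth 8
  add 197.89.212.0/22 -> H5 at depth 22
  del 78.120.176.0/20 (clear depth 20)
  add 78.120.184.223/32 -> H3 at depth 32
  add 78.0.0.0/8 -> H5 at depth 8
  add 78.0.0.0/8 -> H1 at depth 8
  add 0.0.0.0/0 -> H0 at depth 0
  add 78.120.184.223/32 -> H6 at depth 32
  add 197.89.215.32/28 -> H1 at depth 28
  Q 0.0.0.0: descend 0 ; hops seen [H0,H4] ; pick H4
  del 197.89.215.32/28 (clear depth 28)

== LOOKUPS ==
["H1","H4","H0","H0","H3","H4","H2","H2","H0","H4"]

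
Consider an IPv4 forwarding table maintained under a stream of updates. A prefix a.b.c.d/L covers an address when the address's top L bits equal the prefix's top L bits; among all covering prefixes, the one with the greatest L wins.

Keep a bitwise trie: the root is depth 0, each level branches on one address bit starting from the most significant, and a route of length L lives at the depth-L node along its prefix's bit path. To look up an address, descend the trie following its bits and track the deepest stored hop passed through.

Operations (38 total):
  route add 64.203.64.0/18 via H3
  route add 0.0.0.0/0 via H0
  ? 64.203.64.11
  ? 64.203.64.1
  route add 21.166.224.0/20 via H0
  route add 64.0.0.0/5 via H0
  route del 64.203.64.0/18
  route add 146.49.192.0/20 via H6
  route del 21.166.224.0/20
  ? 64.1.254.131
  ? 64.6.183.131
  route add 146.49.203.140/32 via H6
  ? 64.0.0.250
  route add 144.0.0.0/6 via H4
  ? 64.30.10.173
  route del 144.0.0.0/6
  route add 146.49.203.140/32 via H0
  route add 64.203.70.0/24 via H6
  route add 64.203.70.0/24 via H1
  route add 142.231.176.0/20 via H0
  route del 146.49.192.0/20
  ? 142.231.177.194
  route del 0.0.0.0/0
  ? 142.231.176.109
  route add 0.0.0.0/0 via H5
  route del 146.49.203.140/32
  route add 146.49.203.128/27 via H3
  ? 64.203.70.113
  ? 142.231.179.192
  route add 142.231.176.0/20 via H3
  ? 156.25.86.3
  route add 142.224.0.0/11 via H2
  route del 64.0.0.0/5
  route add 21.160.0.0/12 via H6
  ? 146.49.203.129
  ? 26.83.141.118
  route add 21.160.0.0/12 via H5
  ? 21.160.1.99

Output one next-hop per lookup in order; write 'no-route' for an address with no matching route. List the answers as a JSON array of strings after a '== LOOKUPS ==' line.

Trace:
  + 64.203.64.0/18 (H3) depth=18
  + 0.0.0.0/0 (H0) depth=0
  Q 64.203.64.11: descend 010000001100101101 ; hops seen [H0,H3] ; pick H3
  Q 64.203.64.1: descend 010000001100101101 ; hops seen [H0,H3] ; pick H3
  + 21.166.224.0/20 (H0) depth=20
  + 64.0.0.0/5 (H0) depth=5
  - 64.203.64.0/18 clear@18
  + 146.49.192.0/20 (H6) depth=20
  - 21.166.224.0/20 clear@20
  Q 64.1.254.131: descend 01000000 ; hops seen [H0,H0] ; pick H0
  Q 64.6.183.131: descend 01000000 ; hops seen [H0,H0] ; pick H0
  + 146.49.203.140/32 (H6) depth=32
  Q 64.0.0.250: descend 01000000 ; hops seen [H0,H0] ; pick H0
  + 144.0.0.0/6 (H4) depth=6
  Q 64.30.10.173: descend 01000000 ; hops seen [H0,H0] ; pick H0
  - 144.0.0.0/6 clear@6
  + 146.49.203.140/32 (H0) depth=32
  + 64.203.70.0/24 (H6) depth=24
  + 64.203.70.0/24 (H1) depth=24
  + 142.231.176.0/20 (H0) depth=20
  - 146.49.192.0/20 clear@20
  Q 142.231.177.194: descend 10001110111001111011 ; hops seen [H0,H0] ; pick H0
  - 0.0.0.0/0 clear@0
  Q 142.231.176.109: descend 10001110111001111011 ; hops seen [H0] ; pick H0
  + 0.0.0.0/0 (H5) depth=0
  - 146.49.203.140/32 clear@32
  + 146.49.203.128/27 (H3) depth=27
  Q 64.203.70.113: descend 010000001100101101000110 ; hops seen [H5,H0,H1] ; pick H1
  Q 142.231.179.192: descend 10001110111001111011 ; hops seen [H5,H0] ; pick H0
  + 142.231.176.0/20 (H3) depth=20
  Q 156.25.86.3: descend 1001 ; hops seen [H5] ; pick H5
  + 142.224.0.0/11 (H2) depth=11
  - 64.0.0.0/5 clear@5
  + 21.160.0.0/12 (H6) depth=12
  Q 146.49.203.129: descend 1001001000110001110010111000 ; hops seen [H5,H3] ; pick H3
  Q 26.83.141.118: descend 0001 ; hops seen [H5] ; pick H5
  + 21.160.0.0/12 (H5) depth=12
  Q 21.160.1.99: descend 0001010110100 ; hops seen [H5,H5] ; pick H5

== LOOKUPS ==
["H3","H3","H0","H0","H0","H0","H0","H0","H1","H0","H5","H3","H5","H5"]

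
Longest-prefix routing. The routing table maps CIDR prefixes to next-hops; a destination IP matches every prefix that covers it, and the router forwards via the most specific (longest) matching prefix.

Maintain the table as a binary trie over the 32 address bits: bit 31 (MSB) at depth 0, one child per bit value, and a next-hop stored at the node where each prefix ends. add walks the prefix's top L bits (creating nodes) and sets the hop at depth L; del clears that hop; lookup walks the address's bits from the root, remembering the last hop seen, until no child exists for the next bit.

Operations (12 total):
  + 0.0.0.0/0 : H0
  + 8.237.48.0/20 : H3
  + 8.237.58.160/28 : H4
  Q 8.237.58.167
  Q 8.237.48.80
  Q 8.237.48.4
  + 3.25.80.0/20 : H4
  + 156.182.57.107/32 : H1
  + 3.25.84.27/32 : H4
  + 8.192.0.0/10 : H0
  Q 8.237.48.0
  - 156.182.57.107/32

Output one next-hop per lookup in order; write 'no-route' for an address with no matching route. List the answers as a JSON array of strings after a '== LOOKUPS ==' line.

Process each operation:
  + 0.0.0.0/0 (H0) depth=0
  + 8.237.48.0/20 (H3) depth=20
  + 8.237.58.160/28 (H4) depth=28
  ? 8.237.58.167  path d0:H0→d1:-→d2:-→d3:-→d4:-→d5:-→d6:-→d7:-→d8:-→d9:-→d10:-→d11:-→d12:-→d13:-→d14:-→d15:-→d16:-→d17:-→d18:-→d19:-→d20:H3→d21:-→d22:-→d23:-→d24:-→d25:-→d26:-→d27:-→d28:H4  best=H4
  ? 8.237.48.80  path d0:H0→d1:-→d2:-→d3:-→d4:-→d5:-→d6:-→d7:-→d8:-→d9:-→d10:-→d11:-→d12:-→d13:-→d14:-→d15:-→d16:-→d17:-→d18:-→d19:-→d20:H3  best=H3
  ? 8.237.48.4  path d0:H0→d1:-→d2:-→d3:-→d4:-→d5:-→d6:-→d7:-→d8:-→d9:-→d10:-→d11:-→d12:-→d13:-→d14:-→d15:-→d16:-→d17:-→d18:-→d19:-→d20:H3  best=H3
  + 3.25.80.0/20 (H4) depth=20
  + 156.182.57.107/32 (H1) depth=32
  + 3.25.84.27/32 (H4) depth=32
  + 8.192.0.0/10 (H0) depth=10
  ? 8.237.48.0  path d0:H0→d1:-→d2:-→d3:-→d4:-→d5:-→d6:-→d7:-→d8:-→d9:-→d10:H0→d11:-→d12:-→d13:-→d14:-→d15:-→d16:-→d17:-→d18:-→d19:-→d20:H3  best=H3
  - 156.182.57.107/32 clear@32

== LOOKUPS ==
["H4","H3","H3","H3"]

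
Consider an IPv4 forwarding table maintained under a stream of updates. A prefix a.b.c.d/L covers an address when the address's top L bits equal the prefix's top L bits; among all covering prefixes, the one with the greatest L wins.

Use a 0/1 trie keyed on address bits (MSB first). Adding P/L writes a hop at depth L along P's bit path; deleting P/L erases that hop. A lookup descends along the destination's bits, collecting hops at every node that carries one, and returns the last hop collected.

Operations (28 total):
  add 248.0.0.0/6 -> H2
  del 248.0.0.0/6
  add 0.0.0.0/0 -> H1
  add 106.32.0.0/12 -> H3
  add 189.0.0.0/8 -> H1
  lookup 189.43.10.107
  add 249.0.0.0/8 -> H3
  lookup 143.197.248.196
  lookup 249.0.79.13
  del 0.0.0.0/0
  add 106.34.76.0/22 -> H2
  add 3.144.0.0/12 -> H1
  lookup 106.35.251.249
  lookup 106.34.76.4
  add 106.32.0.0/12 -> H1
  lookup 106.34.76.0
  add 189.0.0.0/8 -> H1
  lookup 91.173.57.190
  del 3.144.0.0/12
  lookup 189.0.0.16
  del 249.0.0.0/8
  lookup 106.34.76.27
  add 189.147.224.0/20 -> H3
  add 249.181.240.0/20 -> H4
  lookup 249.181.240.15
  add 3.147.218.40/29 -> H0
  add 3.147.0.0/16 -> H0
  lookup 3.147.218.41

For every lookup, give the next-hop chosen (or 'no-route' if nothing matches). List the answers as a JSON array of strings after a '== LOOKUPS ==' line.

Process each operation:
  + 248.0.0.0/6 (H2) depth=6
  - 248.0.0.0/6 clear@6
  + 0.0.0.0/0 (H1) depth=0
  + 106.32.0.0/12 (H3) depth=12
  + 189.0.0.0/8 (H1) depth=8
  lookup 189.43.10.107: bits 10111101 walk d0:H1→d1:-→d2:-→d3:-→d4:-→d5:-→d6:-→d7:-→d8:H1 -> H1
  + 249.0.0.0/8 (H3) depth=8
  lookup 143.197.248.196: bits 10 walk d0:H1→d1:-→d2:- -> H1
  lookup 249.0.79.13: bits 11111001 walk d0:H1→d1:-→d2:-→d3:-→d4:-→d5:-→d6:-→d7:-→d8:H3 -> H3
  - 0.0.0.0/0 clear@0
  + 106.34.76.0/22 (H2) depth=22
  + 3.144.0.0/12 (H1) depth=12
  lookup 106.35.251.249: bits 011010100010001 walk d0:-→d1:-→d2:-→d3:-→d4:-→d5:-→d6:-→d7:-→d8:-→d9:-→d10:-→d11:-→d12:H3→d13:-→d14:-→d15:- -> H3
  lookup 106.34.76.4: bits 0110101000100010010011 walk d0:-→d1:-→d2:-→d3:-→d4:-→d5:-→d6:-→d7:-→d8:-→d9:-→d10:-→d11:-→d12:H3→d13:-→d14:-→d15:-→d16:-→d17:-→d18:-→d19:-→d20:-→d21:-→d22:H2 -> H2
  + 106.32.0.0/12 (H1) depth=12
  lookup 106.34.76.0: bits 0110101000100010010011 walk d0:-→d1:-→d2:-→d3:-→d4:-→d5:-→d6:-→d7:-→d8:-→d9:-→d10:-→d11:-→d12:H1→d13:-→d14:-→d15:-→d16:-→d17:-→d18:-→d19:-→d20:-→d21:-→d22:H2 -> H2
  + 189.0.0.0/8 (H1) depth=8
  lookup 91.173.57.190: bits 01 walk d0:-→d1:-→d2:- -> no-route
  - 3.144.0.0/12 clear@12
  lookup 189.0.0.16: bits 10111101 walk d0:-→d1:-→d2:-→d3:-→d4:-→d5:-→d6:-→d7:-→d8:H1 -> H1
  - 249.0.0.0/8 clear@8
  lookup 106.34.76.27: bits 0110101000100010010011 walk d0:-→d1:-→d2:-→d3:-→d4:-→d5:-→d6:-→d7:-→d8:-→d9:-→d10:-→d11:-→d12:H1→d13:-→d14:-→d15:-→d16:-→d17:-→d18:-→d19:-→d20:-→d21:-→d22:H2 -> H2
  + 189.147.224.0/20 (H3) depth=20
  + 249.181.240.0/20 (H4) depth=20
  lookup 249.181.240.15: bits 11111001101101011111 walk d0:-→d1:-→d2:-→d3:-→d4:-→d5:-→d6:-→d7:-→d8:-→d9:-→d10:-→d11:-→d12:-→d13:-→d14:-→d15:-→d16:-→d17:-→d18:-→d19:-→d20:H4 -> H4
  + 3.147.218.40/29 (H0) depth=29
  + 3.147.0.0/16 (H0) depth=16
  lookup 3.147.218.41: bits 00000011100100111101101000101 walk d0:-→d1:-→d2:-→d3:-→d4:-→d5:-→d6:-→d7:-→d8:-→d9:-→d10:-→d11:-→d12:-→d13:-→d14:-→d15:-→d16:H0→d17:-→d18:-→d19:-→d20:-→d21:-→d22:-→d23:-→d24:-→d25:-→d26:-→d27:-→d28:-→d29:H0 -> H0

== LOOKUPS ==
["H1","H1","H3","H3","H2","H2","no-route","H1","H2","H4","H0"]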